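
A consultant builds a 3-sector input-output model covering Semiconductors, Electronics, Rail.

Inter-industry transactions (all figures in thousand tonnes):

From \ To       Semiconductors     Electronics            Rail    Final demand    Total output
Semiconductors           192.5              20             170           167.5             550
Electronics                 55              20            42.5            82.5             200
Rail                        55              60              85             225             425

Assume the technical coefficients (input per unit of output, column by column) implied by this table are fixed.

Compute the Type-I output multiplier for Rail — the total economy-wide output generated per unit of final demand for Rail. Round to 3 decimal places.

m_3 = 2.682

Technical coefficients a_ij = z_ij / X_j:
  a_11 = 192.5/550 = 0.35, a_21 = 55/550 = 0.10, a_31 = 55/550 = 0.10
  a_12 = 20/200 = 0.10, a_22 = 20/200 = 0.10, a_32 = 60/200 = 0.30
  a_13 = 170/425 = 0.40, a_23 = 42.5/425 = 0.10, a_33 = 85/425 = 0.20
I − A =
  [   0.65    -0.10    -0.40]
  [  -0.10     0.90    -0.10]
  [  -0.10    -0.30     0.80]
Cofactors of I−A, C_ij = (−1)^(i+j)·(minor ij) (rows/columns in the sector order above):
  C_11 = (0.90)(0.80) − (-0.10)(-0.30) = 0.6900
  C_12 = −[(-0.10)(0.80) − (-0.10)(-0.10)] = 0.0900
  C_13 = (-0.10)(-0.30) − (0.90)(-0.10) = 0.1200
  C_21 = −[(-0.10)(0.80) − (-0.40)(-0.30)] = 0.2000
  C_22 = (0.65)(0.80) − (-0.40)(-0.10) = 0.4800
  C_23 = −[(0.65)(-0.30) − (-0.10)(-0.10)] = 0.2050
  C_31 = (-0.10)(-0.10) − (-0.40)(0.90) = 0.3700
  C_32 = −[(0.65)(-0.10) − (-0.40)(-0.10)] = 0.1050
  C_33 = (0.65)(0.90) − (-0.10)(-0.10) = 0.5750
det(I−A) = Σ_j (I−A)_1j·C_1j = (0.65)(0.6900) + (-0.10)(0.0900) + (-0.40)(0.1200) = 0.3915
adj(I−A) = Cᵀ =
  [ 0.6900   0.2000   0.3700]
  [ 0.0900   0.4800   0.1050]
  [ 0.1200   0.2050   0.5750]
(I − A)⁻¹ = adj(I−A) / det(I−A) ≈
  [   1.7625     0.5109     0.9451]
  [   0.2299     1.2261     0.2682]
  [   0.3065     0.5236     1.4687]
The output multiplier for sector j is the column-j sum of the Leontief inverse (I − A)⁻¹ = adj(I−A) / det(I−A).
Column 3 of adj(I−A): (0.3700, 0.1050, 0.5750); det(I−A) = 0.3915.
m_3 = (0.3700 + 0.1050 + 0.5750) / 0.3915 = 1.05 / 0.3915 ≈ 2.682.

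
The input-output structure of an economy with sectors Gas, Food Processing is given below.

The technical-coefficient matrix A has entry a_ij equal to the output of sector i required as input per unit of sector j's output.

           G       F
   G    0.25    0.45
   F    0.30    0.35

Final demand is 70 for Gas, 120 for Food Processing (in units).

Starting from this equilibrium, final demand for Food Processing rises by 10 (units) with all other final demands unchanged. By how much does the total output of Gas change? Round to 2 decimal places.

I − A =
  [   0.75    -0.45]
  [  -0.30     0.65]
det(I−A) = (0.75)(0.65) − (-0.45)(-0.30) = 0.3525
adj(I−A) = [[0.65, 0.45], [0.30, 0.75]]
(I − A)⁻¹ = adj(I−A) / det(I−A) ≈
  [   1.8440     1.2766]
  [   0.8511     2.1277]
Δx = (I − A)⁻¹ Δd with Δd having +10 in the Food Processing component and 0 elsewhere.
So Δx_G = L_GF · (+10), where L_GF = adj(I−A)_GF / det(I−A) = 0.45 / 0.3525.
Δx_G = 0.45 × (+10) / 0.3525 = 4.50 / 0.3525 ≈ 12.77.

Δx_G = 12.77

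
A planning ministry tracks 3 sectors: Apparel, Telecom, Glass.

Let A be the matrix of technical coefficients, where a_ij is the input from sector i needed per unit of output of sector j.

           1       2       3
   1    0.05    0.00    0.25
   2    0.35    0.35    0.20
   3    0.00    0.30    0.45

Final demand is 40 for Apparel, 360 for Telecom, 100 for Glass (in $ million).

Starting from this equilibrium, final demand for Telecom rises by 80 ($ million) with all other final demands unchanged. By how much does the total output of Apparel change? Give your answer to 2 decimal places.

I − A =
  [   0.95     0.00    -0.25]
  [  -0.35     0.65    -0.20]
  [   0.00    -0.30     0.55]
Cofactors of I−A, C_ij = (−1)^(i+j)·(minor ij) (rows/columns in the sector order above):
  C_11 = (0.65)(0.55) − (-0.20)(-0.30) = 0.2975
  C_12 = −[(-0.35)(0.55) − (-0.20)(0.00)] = 0.1925
  C_13 = (-0.35)(-0.30) − (0.65)(0.00) = 0.1050
  C_21 = −[(0.00)(0.55) − (-0.25)(-0.30)] = 0.0750
  C_22 = (0.95)(0.55) − (-0.25)(0.00) = 0.5225
  C_23 = −[(0.95)(-0.30) − (0.00)(0.00)] = 0.2850
  C_31 = (0.00)(-0.20) − (-0.25)(0.65) = 0.1625
  C_32 = −[(0.95)(-0.20) − (-0.25)(-0.35)] = 0.2775
  C_33 = (0.95)(0.65) − (0.00)(-0.35) = 0.6175
det(I−A) = Σ_j (I−A)_1j·C_1j = (0.95)(0.2975) + (0.00)(0.1925) + (-0.25)(0.1050) = 0.256375
adj(I−A) = Cᵀ =
  [ 0.2975   0.0750   0.1625]
  [ 0.1925   0.5225   0.2775]
  [ 0.1050   0.2850   0.6175]
(I − A)⁻¹ = adj(I−A) / det(I−A) ≈
  [   1.1604     0.2925     0.6338]
  [   0.7509     2.0380     1.0824]
  [   0.4096     1.1117     2.4086]
Δx = (I − A)⁻¹ Δd with Δd having +80 in the Telecom component and 0 elsewhere.
So Δx_1 = L_12 · (+80), where L_12 = adj(I−A)_12 / det(I−A) = 0.0750 / 0.256375.
Δx_1 = 0.0750 × (+80) / 0.256375 = 6.00 / 0.256375 ≈ 23.40.

Δx_1 = 23.40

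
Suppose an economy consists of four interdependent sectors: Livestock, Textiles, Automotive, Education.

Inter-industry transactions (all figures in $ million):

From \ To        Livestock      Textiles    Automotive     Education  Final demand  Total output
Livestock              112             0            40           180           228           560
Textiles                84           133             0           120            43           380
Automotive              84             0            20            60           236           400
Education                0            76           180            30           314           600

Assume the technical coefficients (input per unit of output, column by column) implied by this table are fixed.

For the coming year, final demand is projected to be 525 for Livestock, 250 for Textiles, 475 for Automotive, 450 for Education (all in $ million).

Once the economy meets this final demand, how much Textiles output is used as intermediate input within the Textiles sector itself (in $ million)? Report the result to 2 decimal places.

Technical coefficients a_ij = z_ij / X_j:
  a_11 = 112/560 = 0.20, a_21 = 84/560 = 0.15, a_31 = 84/560 = 0.15, a_41 = 0/560 = 0.00
  a_12 = 0/380 = 0.00, a_22 = 133/380 = 0.35, a_32 = 0/380 = 0.00, a_42 = 76/380 = 0.20
  a_13 = 40/400 = 0.10, a_23 = 0/400 = 0.00, a_33 = 20/400 = 0.05, a_43 = 180/400 = 0.45
  a_14 = 180/600 = 0.30, a_24 = 120/600 = 0.20, a_34 = 60/600 = 0.10, a_44 = 30/600 = 0.05
I − A =
  [   0.80     0.00    -0.10    -0.30]
  [  -0.15     0.65     0.00    -0.20]
  [  -0.15     0.00     0.95    -0.10]
  [   0.00    -0.20    -0.45     0.95]
Compute the cofactors C_ij = (−1)^(i+j)·(3×3 minor ij) of I−A; the adjugate is their transpose:
adj(I−A) = Cᵀ =
  [ 0.519375   0.059000   0.145500   0.191750]
  [ 0.142125   0.651500   0.106500   0.193250]
  [ 0.089625   0.025000   0.453000   0.081250]
  [ 0.072375   0.149000   0.237000   0.484250]
det(I−A) = Σ_j (I−A)_1j·C_1j = (0.80)(0.519375) + (0.00)(0.142125) + (-0.10)(0.089625) + (-0.30)(0.072375) = 0.384825
(I − A)⁻¹ = adj(I−A) / det(I−A) ≈
  [   1.3496     0.1533     0.3781     0.4983]
  [   0.3693     1.6930     0.2767     0.5022]
  [   0.2329     0.0650     1.1772     0.2111]
  [   0.1881     0.3872     0.6159     1.2584]
First solve x = (I − A)⁻¹ d = adj(I−A)·d / det(I−A); in particular x_2 = (0.142125·525 + 0.651500·250 + 0.106500·475 + 0.193250·450) / 0.384825 = 375.040625 / 0.384825 ≈ 974.5745.
Intermediate flow from 2 to 2: z_22 = a_22 · x_2 = 0.35 × 375.040625 / 0.384825 = 131.26421875 / 0.384825 ≈ 341.10.

z_22 = 341.10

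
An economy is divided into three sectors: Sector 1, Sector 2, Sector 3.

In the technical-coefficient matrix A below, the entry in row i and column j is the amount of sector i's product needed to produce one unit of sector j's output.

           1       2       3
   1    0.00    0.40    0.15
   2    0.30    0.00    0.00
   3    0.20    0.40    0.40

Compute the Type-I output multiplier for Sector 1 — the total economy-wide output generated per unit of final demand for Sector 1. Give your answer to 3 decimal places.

m_1 = 2.292

I − A =
  [   1.00    -0.40    -0.15]
  [  -0.30     1.00     0.00]
  [  -0.20    -0.40     0.60]
Cofactors of I−A, C_ij = (−1)^(i+j)·(minor ij) (rows/columns in the sector order above):
  C_11 = (1.00)(0.60) − (0.00)(-0.40) = 0.6000
  C_12 = −[(-0.30)(0.60) − (0.00)(-0.20)] = 0.1800
  C_13 = (-0.30)(-0.40) − (1.00)(-0.20) = 0.3200
  C_21 = −[(-0.40)(0.60) − (-0.15)(-0.40)] = 0.3000
  C_22 = (1.00)(0.60) − (-0.15)(-0.20) = 0.5700
  C_23 = −[(1.00)(-0.40) − (-0.40)(-0.20)] = 0.4800
  C_31 = (-0.40)(0.00) − (-0.15)(1.00) = 0.1500
  C_32 = −[(1.00)(0.00) − (-0.15)(-0.30)] = 0.0450
  C_33 = (1.00)(1.00) − (-0.40)(-0.30) = 0.8800
det(I−A) = Σ_j (I−A)_1j·C_1j = (1.00)(0.6000) + (-0.40)(0.1800) + (-0.15)(0.3200) = 0.4800
adj(I−A) = Cᵀ =
  [ 0.6000   0.3000   0.1500]
  [ 0.1800   0.5700   0.0450]
  [ 0.3200   0.4800   0.8800]
(I − A)⁻¹ = adj(I−A) / det(I−A) ≈
  [   1.2500     0.6250     0.3125]
  [   0.3750     1.1875     0.0938]
  [   0.6667     1.0000     1.8333]
The output multiplier for sector j is the column-j sum of the Leontief inverse (I − A)⁻¹ = adj(I−A) / det(I−A).
Column 1 of adj(I−A): (0.6000, 0.1800, 0.3200); det(I−A) = 0.4800.
m_1 = (0.6000 + 0.1800 + 0.3200) / 0.4800 = 1.10 / 0.4800 ≈ 2.292.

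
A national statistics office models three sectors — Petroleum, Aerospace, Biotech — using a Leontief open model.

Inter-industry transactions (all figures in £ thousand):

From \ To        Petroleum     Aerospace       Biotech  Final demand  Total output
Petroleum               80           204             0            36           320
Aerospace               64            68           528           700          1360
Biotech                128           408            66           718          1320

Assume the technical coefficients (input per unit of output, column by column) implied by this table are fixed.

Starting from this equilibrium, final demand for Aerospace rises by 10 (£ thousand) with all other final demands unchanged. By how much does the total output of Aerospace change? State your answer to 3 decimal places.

Technical coefficients a_ij = z_ij / X_j:
  a_PP = 80/320 = 0.25, a_AP = 64/320 = 0.20, a_BP = 128/320 = 0.40
  a_PA = 204/1360 = 0.15, a_AA = 68/1360 = 0.05, a_BA = 408/1360 = 0.30
  a_PB = 0/1320 = 0.00, a_AB = 528/1320 = 0.40, a_BB = 66/1320 = 0.05
I − A =
  [   0.75    -0.15     0.00]
  [  -0.20     0.95    -0.40]
  [  -0.40    -0.30     0.95]
Cofactors of I−A, C_ij = (−1)^(i+j)·(minor ij) (rows/columns in the sector order above):
  C_11 = (0.95)(0.95) − (-0.40)(-0.30) = 0.7825
  C_12 = −[(-0.20)(0.95) − (-0.40)(-0.40)] = 0.3500
  C_13 = (-0.20)(-0.30) − (0.95)(-0.40) = 0.4400
  C_21 = −[(-0.15)(0.95) − (0.00)(-0.30)] = 0.1425
  C_22 = (0.75)(0.95) − (0.00)(-0.40) = 0.7125
  C_23 = −[(0.75)(-0.30) − (-0.15)(-0.40)] = 0.2850
  C_31 = (-0.15)(-0.40) − (0.00)(0.95) = 0.0600
  C_32 = −[(0.75)(-0.40) − (0.00)(-0.20)] = 0.3000
  C_33 = (0.75)(0.95) − (-0.15)(-0.20) = 0.6825
det(I−A) = Σ_j (I−A)_1j·C_1j = (0.75)(0.7825) + (-0.15)(0.3500) + (0.00)(0.4400) = 0.534375
adj(I−A) = Cᵀ =
  [ 0.7825   0.1425   0.0600]
  [ 0.3500   0.7125   0.3000]
  [ 0.4400   0.2850   0.6825]
(I − A)⁻¹ = adj(I−A) / det(I−A) ≈
  [   1.4643     0.2667     0.1123]
  [   0.6550     1.3333     0.5614]
  [   0.8234     0.5333     1.2772]
Δx = (I − A)⁻¹ Δd with Δd having +10 in the Aerospace component and 0 elsewhere.
So Δx_A = L_AA · (+10), where L_AA = adj(I−A)_AA / det(I−A) = 0.7125 / 0.534375.
Δx_A = 0.7125 × (+10) / 0.534375 = 7.125 / 0.534375 ≈ 13.333.

Δx_A = 13.333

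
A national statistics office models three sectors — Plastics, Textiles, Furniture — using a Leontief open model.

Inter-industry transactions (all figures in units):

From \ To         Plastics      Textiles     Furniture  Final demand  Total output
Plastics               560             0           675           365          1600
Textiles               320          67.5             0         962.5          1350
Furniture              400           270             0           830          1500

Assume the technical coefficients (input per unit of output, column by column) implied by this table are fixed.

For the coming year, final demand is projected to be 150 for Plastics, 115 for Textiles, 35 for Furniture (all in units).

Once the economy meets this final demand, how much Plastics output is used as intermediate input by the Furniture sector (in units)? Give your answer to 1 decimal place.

Technical coefficients a_ij = z_ij / X_j:
  a_11 = 560/1600 = 0.35, a_21 = 320/1600 = 0.20, a_31 = 400/1600 = 0.25
  a_12 = 0/1350 = 0.00, a_22 = 67.5/1350 = 0.05, a_32 = 270/1350 = 0.20
  a_13 = 675/1500 = 0.45, a_23 = 0/1500 = 0.00, a_33 = 0/1500 = 0.00
I − A =
  [   0.65     0.00    -0.45]
  [  -0.20     0.95     0.00]
  [  -0.25    -0.20     1.00]
Cofactors of I−A, C_ij = (−1)^(i+j)·(minor ij) (rows/columns in the sector order above):
  C_11 = (0.95)(1.00) − (0.00)(-0.20) = 0.9500
  C_12 = −[(-0.20)(1.00) − (0.00)(-0.25)] = 0.2000
  C_13 = (-0.20)(-0.20) − (0.95)(-0.25) = 0.2775
  C_21 = −[(0.00)(1.00) − (-0.45)(-0.20)] = 0.0900
  C_22 = (0.65)(1.00) − (-0.45)(-0.25) = 0.5375
  C_23 = −[(0.65)(-0.20) − (0.00)(-0.25)] = 0.1300
  C_31 = (0.00)(0.00) − (-0.45)(0.95) = 0.4275
  C_32 = −[(0.65)(0.00) − (-0.45)(-0.20)] = 0.0900
  C_33 = (0.65)(0.95) − (0.00)(-0.20) = 0.6175
det(I−A) = Σ_j (I−A)_1j·C_1j = (0.65)(0.9500) + (0.00)(0.2000) + (-0.45)(0.2775) = 0.492625
adj(I−A) = Cᵀ =
  [ 0.9500   0.0900   0.4275]
  [ 0.2000   0.5375   0.0900]
  [ 0.2775   0.1300   0.6175]
(I − A)⁻¹ = adj(I−A) / det(I−A) ≈
  [   1.9284     0.1827     0.8678]
  [   0.4060     1.0911     0.1827]
  [   0.5633     0.2639     1.2535]
First solve x = (I − A)⁻¹ d = adj(I−A)·d / det(I−A); in particular x_3 = (0.2775·150 + 0.1300·115 + 0.6175·35) / 0.492625 = 78.1875 / 0.492625 ≈ 158.716.
Intermediate flow from 1 to 3: z_13 = a_13 · x_3 = 0.45 × 78.1875 / 0.492625 = 35.184375 / 0.492625 ≈ 71.4.

z_13 = 71.4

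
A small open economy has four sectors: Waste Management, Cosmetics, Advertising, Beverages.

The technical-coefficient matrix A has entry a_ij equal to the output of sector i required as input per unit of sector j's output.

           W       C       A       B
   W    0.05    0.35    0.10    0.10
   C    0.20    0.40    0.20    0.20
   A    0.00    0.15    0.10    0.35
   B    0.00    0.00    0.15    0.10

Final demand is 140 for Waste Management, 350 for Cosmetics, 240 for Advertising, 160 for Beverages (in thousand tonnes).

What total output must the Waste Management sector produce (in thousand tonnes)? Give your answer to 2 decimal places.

I − A =
  [   0.95    -0.35    -0.10    -0.10]
  [  -0.20     0.60    -0.20    -0.20]
  [   0.00    -0.15     0.90    -0.35]
  [   0.00     0.00    -0.15     0.90]
Compute the cofactors C_ij = (−1)^(i+j)·(3×3 minor ij) of I−A; the adjugate is their transpose:
adj(I−A) = Cᵀ =
  [ 0.423000   0.280875   0.136500   0.162500]
  [ 0.151500   0.719625   0.220500   0.262500]
  [ 0.027000   0.128250   0.450000   0.206500]
  [ 0.004500   0.021375   0.075000   0.418500]
det(I−A) = Σ_j (I−A)_1j·C_1j = (0.95)(0.423000) + (-0.35)(0.151500) + (-0.10)(0.027000) + (-0.10)(0.004500) = 0.345675
(I − A)⁻¹ = adj(I−A) / det(I−A) ≈
  [   1.2237     0.8125     0.3949     0.4701]
  [   0.4383     2.0818     0.6379     0.7594]
  [   0.0781     0.3710     1.3018     0.5974]
  [   0.0130     0.0618     0.2170     1.2107]
x = (I − A)⁻¹ d = adj(I−A)·d / det(I−A), with det(I−A) = 0.345675:
  x_W = (0.423000·140 + 0.280875·350 + 0.136500·240 + 0.162500·160) / 0.345675 = 216.28625 / 0.345675 ≈ 625.69
  x_C = (0.151500·140 + 0.719625·350 + 0.220500·240 + 0.262500·160) / 0.345675 = 367.99875 / 0.345675 ≈ 1064.58
  x_A = (0.027000·140 + 0.128250·350 + 0.450000·240 + 0.206500·160) / 0.345675 = 189.7075 / 0.345675 ≈ 548.80
  x_B = (0.004500·140 + 0.021375·350 + 0.075000·240 + 0.418500·160) / 0.345675 = 93.07125 / 0.345675 ≈ 269.24

x_W = 625.69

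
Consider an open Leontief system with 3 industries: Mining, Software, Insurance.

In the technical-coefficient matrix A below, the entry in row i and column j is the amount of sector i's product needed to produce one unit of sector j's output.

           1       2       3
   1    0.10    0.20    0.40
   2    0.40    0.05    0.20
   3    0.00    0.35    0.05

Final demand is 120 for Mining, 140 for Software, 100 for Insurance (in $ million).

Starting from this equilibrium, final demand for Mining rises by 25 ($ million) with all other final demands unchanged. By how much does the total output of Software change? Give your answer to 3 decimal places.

I − A =
  [   0.90    -0.20    -0.40]
  [  -0.40     0.95    -0.20]
  [   0.00    -0.35     0.95]
Cofactors of I−A, C_ij = (−1)^(i+j)·(minor ij) (rows/columns in the sector order above):
  C_11 = (0.95)(0.95) − (-0.20)(-0.35) = 0.8325
  C_12 = −[(-0.40)(0.95) − (-0.20)(0.00)] = 0.3800
  C_13 = (-0.40)(-0.35) − (0.95)(0.00) = 0.1400
  C_21 = −[(-0.20)(0.95) − (-0.40)(-0.35)] = 0.3300
  C_22 = (0.90)(0.95) − (-0.40)(0.00) = 0.8550
  C_23 = −[(0.90)(-0.35) − (-0.20)(0.00)] = 0.3150
  C_31 = (-0.20)(-0.20) − (-0.40)(0.95) = 0.4200
  C_32 = −[(0.90)(-0.20) − (-0.40)(-0.40)] = 0.3400
  C_33 = (0.90)(0.95) − (-0.20)(-0.40) = 0.7750
det(I−A) = Σ_j (I−A)_1j·C_1j = (0.90)(0.8325) + (-0.20)(0.3800) + (-0.40)(0.1400) = 0.61725
adj(I−A) = Cᵀ =
  [ 0.8325   0.3300   0.4200]
  [ 0.3800   0.8550   0.3400]
  [ 0.1400   0.3150   0.7750]
(I − A)⁻¹ = adj(I−A) / det(I−A) ≈
  [   1.3487     0.5346     0.6804]
  [   0.6156     1.3852     0.5508]
  [   0.2268     0.5103     1.2556]
Δx = (I − A)⁻¹ Δd with Δd having +25 in the Mining component and 0 elsewhere.
So Δx_2 = L_21 · (+25), where L_21 = adj(I−A)_21 / det(I−A) = 0.3800 / 0.61725.
Δx_2 = 0.3800 × (+25) / 0.61725 = 9.50 / 0.61725 ≈ 15.391.

Δx_2 = 15.391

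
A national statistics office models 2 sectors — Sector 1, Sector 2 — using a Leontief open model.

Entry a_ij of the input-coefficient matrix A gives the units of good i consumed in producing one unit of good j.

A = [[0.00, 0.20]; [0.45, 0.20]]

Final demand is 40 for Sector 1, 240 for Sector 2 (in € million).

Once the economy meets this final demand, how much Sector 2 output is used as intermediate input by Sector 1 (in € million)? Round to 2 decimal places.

I − A =
  [   1.00    -0.20]
  [  -0.45     0.80]
det(I−A) = (1.00)(0.80) − (-0.20)(-0.45) = 0.7100
adj(I−A) = [[0.80, 0.20], [0.45, 1.00]]
(I − A)⁻¹ = adj(I−A) / det(I−A) ≈
  [   1.1268     0.2817]
  [   0.6338     1.4085]
First solve x = (I − A)⁻¹ d = adj(I−A)·d / det(I−A); in particular x_1 = (0.80·40 + 0.20·240) / 0.7100 = 80.00 / 0.7100 ≈ 112.6761.
Intermediate flow from 2 to 1: z_21 = a_21 · x_1 = 0.45 × 80.00 / 0.7100 = 36.00 / 0.7100 ≈ 50.70.

z_21 = 50.70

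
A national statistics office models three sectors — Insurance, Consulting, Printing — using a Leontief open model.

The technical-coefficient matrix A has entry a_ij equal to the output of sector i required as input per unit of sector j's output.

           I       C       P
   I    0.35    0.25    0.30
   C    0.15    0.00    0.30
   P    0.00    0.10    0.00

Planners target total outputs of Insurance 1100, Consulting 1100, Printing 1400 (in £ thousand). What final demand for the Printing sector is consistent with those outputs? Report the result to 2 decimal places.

d_P = 1290.00

I − A =
  [   0.65    -0.25    -0.30]
  [  -0.15     1.00    -0.30]
  [   0.00    -0.10     1.00]
d = (I − A) x:
  d_I = (+0.65)·1100 + (-0.25)·1100 + (-0.30)·1400 = 20.00
  d_C = (-0.15)·1100 + (+1.00)·1100 + (-0.30)·1400 = 515.00
  d_P = (+0.00)·1100 + (-0.10)·1100 + (+1.00)·1400 = 1290.00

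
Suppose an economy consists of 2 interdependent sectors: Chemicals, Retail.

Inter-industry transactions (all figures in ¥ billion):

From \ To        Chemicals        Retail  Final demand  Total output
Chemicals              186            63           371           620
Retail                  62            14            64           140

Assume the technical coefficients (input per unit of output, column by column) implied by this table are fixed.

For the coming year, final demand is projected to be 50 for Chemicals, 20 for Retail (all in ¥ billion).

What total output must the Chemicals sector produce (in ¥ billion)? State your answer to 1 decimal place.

x_1 = 92.3

Technical coefficients a_ij = z_ij / X_j:
  a_11 = 186/620 = 0.30, a_21 = 62/620 = 0.10
  a_12 = 63/140 = 0.45, a_22 = 14/140 = 0.10
I − A =
  [   0.70    -0.45]
  [  -0.10     0.90]
det(I−A) = (0.70)(0.90) − (-0.45)(-0.10) = 0.5850
adj(I−A) = [[0.90, 0.45], [0.10, 0.70]]
(I − A)⁻¹ = adj(I−A) / det(I−A) ≈
  [   1.5385     0.7692]
  [   0.1709     1.1966]
x = (I − A)⁻¹ d = adj(I−A)·d / det(I−A), with det(I−A) = 0.5850:
  x_1 = (0.90·50 + 0.45·20) / 0.5850 = 54.00 / 0.5850 ≈ 92.3
  x_2 = (0.10·50 + 0.70·20) / 0.5850 = 19.00 / 0.5850 ≈ 32.5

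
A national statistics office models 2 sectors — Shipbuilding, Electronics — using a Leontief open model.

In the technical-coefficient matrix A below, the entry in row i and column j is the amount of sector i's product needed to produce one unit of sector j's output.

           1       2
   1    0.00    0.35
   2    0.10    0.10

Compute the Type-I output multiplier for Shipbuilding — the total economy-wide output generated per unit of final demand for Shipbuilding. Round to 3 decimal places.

m_1 = 1.156

I − A =
  [   1.00    -0.35]
  [  -0.10     0.90]
det(I−A) = (1.00)(0.90) − (-0.35)(-0.10) = 0.8650
adj(I−A) = [[0.90, 0.35], [0.10, 1.00]]
(I − A)⁻¹ = adj(I−A) / det(I−A) ≈
  [   1.0405     0.4046]
  [   0.1156     1.1561]
The output multiplier for sector j is the column-j sum of the Leontief inverse (I − A)⁻¹ = adj(I−A) / det(I−A).
Column 1 of adj(I−A): (0.90, 0.10); det(I−A) = 0.8650.
m_1 = (0.90 + 0.10) / 0.8650 = 1.00 / 0.8650 ≈ 1.156.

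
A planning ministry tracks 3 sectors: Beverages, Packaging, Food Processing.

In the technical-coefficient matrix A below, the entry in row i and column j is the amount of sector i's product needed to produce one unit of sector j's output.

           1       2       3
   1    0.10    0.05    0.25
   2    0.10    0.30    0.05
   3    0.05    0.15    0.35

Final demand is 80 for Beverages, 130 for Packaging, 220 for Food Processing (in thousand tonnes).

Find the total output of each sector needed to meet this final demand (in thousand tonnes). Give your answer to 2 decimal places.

I − A =
  [   0.90    -0.05    -0.25]
  [  -0.10     0.70    -0.05]
  [  -0.05    -0.15     0.65]
Cofactors of I−A, C_ij = (−1)^(i+j)·(minor ij) (rows/columns in the sector order above):
  C_11 = (0.70)(0.65) − (-0.05)(-0.15) = 0.4475
  C_12 = −[(-0.10)(0.65) − (-0.05)(-0.05)] = 0.0675
  C_13 = (-0.10)(-0.15) − (0.70)(-0.05) = 0.0500
  C_21 = −[(-0.05)(0.65) − (-0.25)(-0.15)] = 0.0700
  C_22 = (0.90)(0.65) − (-0.25)(-0.05) = 0.5725
  C_23 = −[(0.90)(-0.15) − (-0.05)(-0.05)] = 0.1375
  C_31 = (-0.05)(-0.05) − (-0.25)(0.70) = 0.1775
  C_32 = −[(0.90)(-0.05) − (-0.25)(-0.10)] = 0.0700
  C_33 = (0.90)(0.70) − (-0.05)(-0.10) = 0.6250
det(I−A) = Σ_j (I−A)_1j·C_1j = (0.90)(0.4475) + (-0.05)(0.0675) + (-0.25)(0.0500) = 0.386875
adj(I−A) = Cᵀ =
  [ 0.4475   0.0700   0.1775]
  [ 0.0675   0.5725   0.0700]
  [ 0.0500   0.1375   0.6250]
(I − A)⁻¹ = adj(I−A) / det(I−A) ≈
  [   1.1567     0.1809     0.4588]
  [   0.1745     1.4798     0.1809]
  [   0.1292     0.3554     1.6155]
x = (I − A)⁻¹ d = adj(I−A)·d / det(I−A), with det(I−A) = 0.386875:
  x_1 = (0.4475·80 + 0.0700·130 + 0.1775·220) / 0.386875 = 83.95 / 0.386875 ≈ 217.00
  x_2 = (0.0675·80 + 0.5725·130 + 0.0700·220) / 0.386875 = 95.225 / 0.386875 ≈ 246.14
  x_3 = (0.0500·80 + 0.1375·130 + 0.6250·220) / 0.386875 = 159.375 / 0.386875 ≈ 411.95

x_1 = 217.00, x_2 = 246.14, x_3 = 411.95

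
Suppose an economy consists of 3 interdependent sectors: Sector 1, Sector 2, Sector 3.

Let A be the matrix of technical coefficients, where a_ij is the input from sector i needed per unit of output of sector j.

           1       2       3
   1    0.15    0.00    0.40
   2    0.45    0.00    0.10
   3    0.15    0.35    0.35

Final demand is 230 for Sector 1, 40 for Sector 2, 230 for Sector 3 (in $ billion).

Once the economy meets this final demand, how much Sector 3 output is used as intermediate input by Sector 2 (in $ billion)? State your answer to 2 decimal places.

I − A =
  [   0.85     0.00    -0.40]
  [  -0.45     1.00    -0.10]
  [  -0.15    -0.35     0.65]
Cofactors of I−A, C_ij = (−1)^(i+j)·(minor ij) (rows/columns in the sector order above):
  C_11 = (1.00)(0.65) − (-0.10)(-0.35) = 0.6150
  C_12 = −[(-0.45)(0.65) − (-0.10)(-0.15)] = 0.3075
  C_13 = (-0.45)(-0.35) − (1.00)(-0.15) = 0.3075
  C_21 = −[(0.00)(0.65) − (-0.40)(-0.35)] = 0.1400
  C_22 = (0.85)(0.65) − (-0.40)(-0.15) = 0.4925
  C_23 = −[(0.85)(-0.35) − (0.00)(-0.15)] = 0.2975
  C_31 = (0.00)(-0.10) − (-0.40)(1.00) = 0.4000
  C_32 = −[(0.85)(-0.10) − (-0.40)(-0.45)] = 0.2650
  C_33 = (0.85)(1.00) − (0.00)(-0.45) = 0.8500
det(I−A) = Σ_j (I−A)_1j·C_1j = (0.85)(0.6150) + (0.00)(0.3075) + (-0.40)(0.3075) = 0.39975
adj(I−A) = Cᵀ =
  [ 0.6150   0.1400   0.4000]
  [ 0.3075   0.4925   0.2650]
  [ 0.3075   0.2975   0.8500]
(I − A)⁻¹ = adj(I−A) / det(I−A) ≈
  [   1.5385     0.3502     1.0006]
  [   0.7692     1.2320     0.6629]
  [   0.7692     0.7442     2.1263]
First solve x = (I − A)⁻¹ d = adj(I−A)·d / det(I−A); in particular x_2 = (0.3075·230 + 0.4925·40 + 0.2650·230) / 0.39975 = 151.375 / 0.39975 ≈ 378.6742.
Intermediate flow from 3 to 2: z_32 = a_32 · x_2 = 0.35 × 151.375 / 0.39975 = 52.98125 / 0.39975 ≈ 132.54.

z_32 = 132.54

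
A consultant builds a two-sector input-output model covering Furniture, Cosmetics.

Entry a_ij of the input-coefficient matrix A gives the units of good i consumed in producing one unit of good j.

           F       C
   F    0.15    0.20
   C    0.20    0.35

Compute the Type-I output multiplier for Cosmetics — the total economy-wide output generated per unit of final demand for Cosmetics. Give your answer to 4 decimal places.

m_C = 2.0488

I − A =
  [   0.85    -0.20]
  [  -0.20     0.65]
det(I−A) = (0.85)(0.65) − (-0.20)(-0.20) = 0.5125
adj(I−A) = [[0.65, 0.20], [0.20, 0.85]]
(I − A)⁻¹ = adj(I−A) / det(I−A) ≈
  [   1.26829     0.39024]
  [   0.39024     1.65854]
The output multiplier for sector j is the column-j sum of the Leontief inverse (I − A)⁻¹ = adj(I−A) / det(I−A).
Column C of adj(I−A): (0.20, 0.85); det(I−A) = 0.5125.
m_C = (0.20 + 0.85) / 0.5125 = 1.05 / 0.5125 ≈ 2.0488.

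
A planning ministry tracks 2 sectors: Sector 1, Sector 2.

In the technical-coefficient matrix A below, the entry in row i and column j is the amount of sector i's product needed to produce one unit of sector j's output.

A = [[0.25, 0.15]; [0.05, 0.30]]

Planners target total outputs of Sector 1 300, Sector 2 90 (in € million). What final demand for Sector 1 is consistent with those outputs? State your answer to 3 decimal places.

d_1 = 211.500

I − A =
  [   0.75    -0.15]
  [  -0.05     0.70]
d = (I − A) x:
  d_1 = (+0.75)·300 + (-0.15)·90 = 211.500
  d_2 = (-0.05)·300 + (+0.70)·90 = 48.000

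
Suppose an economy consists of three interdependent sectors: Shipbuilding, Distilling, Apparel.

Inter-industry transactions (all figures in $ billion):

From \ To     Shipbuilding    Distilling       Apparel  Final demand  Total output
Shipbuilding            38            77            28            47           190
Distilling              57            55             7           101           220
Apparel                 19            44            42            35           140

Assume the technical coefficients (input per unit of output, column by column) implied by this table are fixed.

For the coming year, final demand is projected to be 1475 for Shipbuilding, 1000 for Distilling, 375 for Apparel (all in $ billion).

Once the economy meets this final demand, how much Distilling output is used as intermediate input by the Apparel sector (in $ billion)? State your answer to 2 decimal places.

Technical coefficients a_ij = z_ij / X_j:
  a_SS = 38/190 = 0.20, a_DS = 57/190 = 0.30, a_AS = 19/190 = 0.10
  a_SD = 77/220 = 0.35, a_DD = 55/220 = 0.25, a_AD = 44/220 = 0.20
  a_SA = 28/140 = 0.20, a_DA = 7/140 = 0.05, a_AA = 42/140 = 0.30
I − A =
  [   0.80    -0.35    -0.20]
  [  -0.30     0.75    -0.05]
  [  -0.10    -0.20     0.70]
Cofactors of I−A, C_ij = (−1)^(i+j)·(minor ij) (rows/columns in the sector order above):
  C_11 = (0.75)(0.70) − (-0.05)(-0.20) = 0.5150
  C_12 = −[(-0.30)(0.70) − (-0.05)(-0.10)] = 0.2150
  C_13 = (-0.30)(-0.20) − (0.75)(-0.10) = 0.1350
  C_21 = −[(-0.35)(0.70) − (-0.20)(-0.20)] = 0.2850
  C_22 = (0.80)(0.70) − (-0.20)(-0.10) = 0.5400
  C_23 = −[(0.80)(-0.20) − (-0.35)(-0.10)] = 0.1950
  C_31 = (-0.35)(-0.05) − (-0.20)(0.75) = 0.1675
  C_32 = −[(0.80)(-0.05) − (-0.20)(-0.30)] = 0.1000
  C_33 = (0.80)(0.75) − (-0.35)(-0.30) = 0.4950
det(I−A) = Σ_j (I−A)_1j·C_1j = (0.80)(0.5150) + (-0.35)(0.2150) + (-0.20)(0.1350) = 0.30975
adj(I−A) = Cᵀ =
  [ 0.5150   0.2850   0.1675]
  [ 0.2150   0.5400   0.1000]
  [ 0.1350   0.1950   0.4950]
(I − A)⁻¹ = adj(I−A) / det(I−A) ≈
  [   1.6626     0.9201     0.5408]
  [   0.6941     1.7433     0.3228]
  [   0.4358     0.6295     1.5981]
First solve x = (I − A)⁻¹ d = adj(I−A)·d / det(I−A); in particular x_A = (0.1350·1475 + 0.1950·1000 + 0.4950·375) / 0.30975 = 579.75 / 0.30975 ≈ 1871.6707.
Intermediate flow from D to A: z_DA = a_DA · x_A = 0.05 × 579.75 / 0.30975 = 28.9875 / 0.30975 ≈ 93.58.

z_DA = 93.58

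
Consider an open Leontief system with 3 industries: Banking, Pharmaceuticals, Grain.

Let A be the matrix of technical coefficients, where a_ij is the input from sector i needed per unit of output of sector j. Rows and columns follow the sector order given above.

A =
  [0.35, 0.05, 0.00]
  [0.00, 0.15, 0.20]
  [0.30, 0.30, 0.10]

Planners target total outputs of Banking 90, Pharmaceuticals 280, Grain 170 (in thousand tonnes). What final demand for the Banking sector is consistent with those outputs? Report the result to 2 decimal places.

d_1 = 44.50

I − A =
  [   0.65    -0.05     0.00]
  [   0.00     0.85    -0.20]
  [  -0.30    -0.30     0.90]
d = (I − A) x:
  d_1 = (+0.65)·90 + (-0.05)·280 + (+0.00)·170 = 44.50
  d_2 = (+0.00)·90 + (+0.85)·280 + (-0.20)·170 = 204.00
  d_3 = (-0.30)·90 + (-0.30)·280 + (+0.90)·170 = 42.00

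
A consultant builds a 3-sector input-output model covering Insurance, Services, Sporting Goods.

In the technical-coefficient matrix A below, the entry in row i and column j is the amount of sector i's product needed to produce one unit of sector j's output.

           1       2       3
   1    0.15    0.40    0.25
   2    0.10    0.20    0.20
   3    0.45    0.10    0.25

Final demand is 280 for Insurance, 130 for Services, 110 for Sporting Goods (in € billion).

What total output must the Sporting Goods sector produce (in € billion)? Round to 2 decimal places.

I − A =
  [   0.85    -0.40    -0.25]
  [  -0.10     0.80    -0.20]
  [  -0.45    -0.10     0.75]
Cofactors of I−A, C_ij = (−1)^(i+j)·(minor ij) (rows/columns in the sector order above):
  C_11 = (0.80)(0.75) − (-0.20)(-0.10) = 0.5800
  C_12 = −[(-0.10)(0.75) − (-0.20)(-0.45)] = 0.1650
  C_13 = (-0.10)(-0.10) − (0.80)(-0.45) = 0.3700
  C_21 = −[(-0.40)(0.75) − (-0.25)(-0.10)] = 0.3250
  C_22 = (0.85)(0.75) − (-0.25)(-0.45) = 0.5250
  C_23 = −[(0.85)(-0.10) − (-0.40)(-0.45)] = 0.2650
  C_31 = (-0.40)(-0.20) − (-0.25)(0.80) = 0.2800
  C_32 = −[(0.85)(-0.20) − (-0.25)(-0.10)] = 0.1950
  C_33 = (0.85)(0.80) − (-0.40)(-0.10) = 0.6400
det(I−A) = Σ_j (I−A)_1j·C_1j = (0.85)(0.5800) + (-0.40)(0.1650) + (-0.25)(0.3700) = 0.3345
adj(I−A) = Cᵀ =
  [ 0.5800   0.3250   0.2800]
  [ 0.1650   0.5250   0.1950]
  [ 0.3700   0.2650   0.6400]
(I − A)⁻¹ = adj(I−A) / det(I−A) ≈
  [   1.7339     0.9716     0.8371]
  [   0.4933     1.5695     0.5830]
  [   1.1061     0.7922     1.9133]
x = (I − A)⁻¹ d = adj(I−A)·d / det(I−A), with det(I−A) = 0.3345:
  x_1 = (0.5800·280 + 0.3250·130 + 0.2800·110) / 0.3345 = 235.45 / 0.3345 ≈ 703.89
  x_2 = (0.1650·280 + 0.5250·130 + 0.1950·110) / 0.3345 = 135.90 / 0.3345 ≈ 406.28
  x_3 = (0.3700·280 + 0.2650·130 + 0.6400·110) / 0.3345 = 208.45 / 0.3345 ≈ 623.17

x_3 = 623.17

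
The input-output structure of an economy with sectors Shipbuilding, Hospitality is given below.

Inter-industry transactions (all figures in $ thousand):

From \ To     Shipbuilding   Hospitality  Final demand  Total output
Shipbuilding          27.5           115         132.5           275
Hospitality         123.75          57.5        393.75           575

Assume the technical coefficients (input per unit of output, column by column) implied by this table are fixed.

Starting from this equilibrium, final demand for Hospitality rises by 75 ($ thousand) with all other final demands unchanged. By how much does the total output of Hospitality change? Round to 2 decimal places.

Δx_2 = 93.75

Technical coefficients a_ij = z_ij / X_j:
  a_11 = 27.5/275 = 0.10, a_21 = 123.75/275 = 0.45
  a_12 = 115/575 = 0.20, a_22 = 57.5/575 = 0.10
I − A =
  [   0.90    -0.20]
  [  -0.45     0.90]
det(I−A) = (0.90)(0.90) − (-0.20)(-0.45) = 0.7200
adj(I−A) = [[0.90, 0.20], [0.45, 0.90]]
(I − A)⁻¹ = adj(I−A) / det(I−A) ≈
  [   1.2500     0.2778]
  [   0.6250     1.2500]
Δx = (I − A)⁻¹ Δd with Δd having +75 in the Hospitality component and 0 elsewhere.
So Δx_2 = L_22 · (+75), where L_22 = adj(I−A)_22 / det(I−A) = 0.90 / 0.7200.
Δx_2 = 0.90 × (+75) / 0.7200 = 67.50 / 0.7200 = 93.75.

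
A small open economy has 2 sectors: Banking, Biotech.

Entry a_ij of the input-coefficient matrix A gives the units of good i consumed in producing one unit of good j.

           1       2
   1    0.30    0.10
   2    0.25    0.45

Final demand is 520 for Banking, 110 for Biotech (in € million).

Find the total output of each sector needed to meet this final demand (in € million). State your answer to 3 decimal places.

I − A =
  [   0.70    -0.10]
  [  -0.25     0.55]
det(I−A) = (0.70)(0.55) − (-0.10)(-0.25) = 0.3600
adj(I−A) = [[0.55, 0.10], [0.25, 0.70]]
(I − A)⁻¹ = adj(I−A) / det(I−A) ≈
  [   1.5278     0.2778]
  [   0.6944     1.9444]
x = (I − A)⁻¹ d = adj(I−A)·d / det(I−A), with det(I−A) = 0.3600:
  x_1 = (0.55·520 + 0.10·110) / 0.3600 = 297.00 / 0.3600 = 825.000
  x_2 = (0.25·520 + 0.70·110) / 0.3600 = 207.00 / 0.3600 = 575.000

x_1 = 825.000, x_2 = 575.000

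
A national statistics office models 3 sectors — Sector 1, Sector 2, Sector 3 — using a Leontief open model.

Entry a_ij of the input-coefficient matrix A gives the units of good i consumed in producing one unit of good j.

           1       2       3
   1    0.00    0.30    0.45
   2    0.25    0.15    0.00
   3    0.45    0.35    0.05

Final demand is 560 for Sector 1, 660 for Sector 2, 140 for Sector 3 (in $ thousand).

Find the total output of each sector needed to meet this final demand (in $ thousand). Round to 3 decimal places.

x_1 = 1520.343, x_2 = 1223.630, x_3 = 1318.342

I − A =
  [   1.00    -0.30    -0.45]
  [  -0.25     0.85     0.00]
  [  -0.45    -0.35     0.95]
Cofactors of I−A, C_ij = (−1)^(i+j)·(minor ij) (rows/columns in the sector order above):
  C_11 = (0.85)(0.95) − (0.00)(-0.35) = 0.8075
  C_12 = −[(-0.25)(0.95) − (0.00)(-0.45)] = 0.2375
  C_13 = (-0.25)(-0.35) − (0.85)(-0.45) = 0.4700
  C_21 = −[(-0.30)(0.95) − (-0.45)(-0.35)] = 0.4425
  C_22 = (1.00)(0.95) − (-0.45)(-0.45) = 0.7475
  C_23 = −[(1.00)(-0.35) − (-0.30)(-0.45)] = 0.4850
  C_31 = (-0.30)(0.00) − (-0.45)(0.85) = 0.3825
  C_32 = −[(1.00)(0.00) − (-0.45)(-0.25)] = 0.1125
  C_33 = (1.00)(0.85) − (-0.30)(-0.25) = 0.7750
det(I−A) = Σ_j (I−A)_1j·C_1j = (1.00)(0.8075) + (-0.30)(0.2375) + (-0.45)(0.4700) = 0.52475
adj(I−A) = Cᵀ =
  [ 0.8075   0.4425   0.3825]
  [ 0.2375   0.7475   0.1125]
  [ 0.4700   0.4850   0.7750]
(I − A)⁻¹ = adj(I−A) / det(I−A) ≈
  [   1.5388     0.8433     0.7289]
  [   0.4526     1.4245     0.2144]
  [   0.8957     0.9242     1.4769]
x = (I − A)⁻¹ d = adj(I−A)·d / det(I−A), with det(I−A) = 0.52475:
  x_1 = (0.8075·560 + 0.4425·660 + 0.3825·140) / 0.52475 = 797.80 / 0.52475 ≈ 1520.343
  x_2 = (0.2375·560 + 0.7475·660 + 0.1125·140) / 0.52475 = 642.10 / 0.52475 ≈ 1223.630
  x_3 = (0.4700·560 + 0.4850·660 + 0.7750·140) / 0.52475 = 691.80 / 0.52475 ≈ 1318.342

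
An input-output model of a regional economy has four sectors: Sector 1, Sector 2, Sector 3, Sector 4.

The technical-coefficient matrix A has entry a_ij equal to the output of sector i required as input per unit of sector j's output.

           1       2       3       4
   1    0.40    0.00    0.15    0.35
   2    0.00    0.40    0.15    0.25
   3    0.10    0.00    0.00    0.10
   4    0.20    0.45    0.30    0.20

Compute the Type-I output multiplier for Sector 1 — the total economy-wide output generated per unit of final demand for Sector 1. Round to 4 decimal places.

I − A =
  [   0.60     0.00    -0.15    -0.35]
  [   0.00     0.60    -0.15    -0.25]
  [  -0.10     0.00     1.00    -0.10]
  [  -0.20    -0.45    -0.30     0.80]
Compute the cofactors C_ij = (−1)^(i+j)·(3×3 minor ij) of I−A; the adjugate is their transpose:
adj(I−A) = Cᵀ =
  [ 0.34275   0.16425   0.14175   0.21900]
  [ 0.07250   0.36650   0.11400   0.16050]
  [ 0.04875   0.04275   0.17850   0.05700]
  [ 0.14475   0.26325   0.16650   0.35100]
det(I−A) = Σ_j (I−A)_1j·C_1j = (0.60)(0.34275) + (0.00)(0.07250) + (-0.15)(0.04875) + (-0.35)(0.14475) = 0.147675
(I − A)⁻¹ = adj(I−A) / det(I−A) ≈
  [   2.32098     1.11224     0.95988     1.48299]
  [   0.49094     2.48180     0.77197     1.08685]
  [   0.33012     0.28949     1.20874     0.38598]
  [   0.98019     1.78263     1.12748     2.37684]
The output multiplier for sector j is the column-j sum of the Leontief inverse (I − A)⁻¹ = adj(I−A) / det(I−A).
Column 1 of adj(I−A): (0.34275, 0.07250, 0.04875, 0.14475); det(I−A) = 0.147675.
m_1 = (0.34275 + 0.07250 + 0.04875 + 0.14475) / 0.147675 = 0.60875 / 0.147675 ≈ 4.1222.

m_1 = 4.1222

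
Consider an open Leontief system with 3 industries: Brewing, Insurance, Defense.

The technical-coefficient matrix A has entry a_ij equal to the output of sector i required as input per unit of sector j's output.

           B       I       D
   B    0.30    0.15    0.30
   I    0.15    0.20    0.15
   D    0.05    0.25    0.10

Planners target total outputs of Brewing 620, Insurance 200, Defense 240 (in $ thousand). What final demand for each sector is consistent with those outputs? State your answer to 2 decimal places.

I − A =
  [   0.70    -0.15    -0.30]
  [  -0.15     0.80    -0.15]
  [  -0.05    -0.25     0.90]
d = (I − A) x:
  d_B = (+0.70)·620 + (-0.15)·200 + (-0.30)·240 = 332.00
  d_I = (-0.15)·620 + (+0.80)·200 + (-0.15)·240 = 31.00
  d_D = (-0.05)·620 + (-0.25)·200 + (+0.90)·240 = 135.00

d_B = 332.00, d_I = 31.00, d_D = 135.00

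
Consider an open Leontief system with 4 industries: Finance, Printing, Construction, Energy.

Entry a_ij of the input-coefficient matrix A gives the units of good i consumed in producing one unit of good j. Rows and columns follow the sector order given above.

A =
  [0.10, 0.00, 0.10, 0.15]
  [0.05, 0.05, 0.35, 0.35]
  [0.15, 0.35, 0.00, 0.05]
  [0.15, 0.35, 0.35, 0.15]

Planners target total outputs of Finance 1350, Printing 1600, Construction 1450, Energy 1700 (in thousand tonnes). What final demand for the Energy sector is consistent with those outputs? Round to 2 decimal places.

d_4 = 175.00

I − A =
  [   0.90     0.00    -0.10    -0.15]
  [  -0.05     0.95    -0.35    -0.35]
  [  -0.15    -0.35     1.00    -0.05]
  [  -0.15    -0.35    -0.35     0.85]
d = (I − A) x:
  d_1 = (+0.90)·1350 + (+0.00)·1600 + (-0.10)·1450 + (-0.15)·1700 = 815.00
  d_2 = (-0.05)·1350 + (+0.95)·1600 + (-0.35)·1450 + (-0.35)·1700 = 350.00
  d_3 = (-0.15)·1350 + (-0.35)·1600 + (+1.00)·1450 + (-0.05)·1700 = 602.50
  d_4 = (-0.15)·1350 + (-0.35)·1600 + (-0.35)·1450 + (+0.85)·1700 = 175.00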